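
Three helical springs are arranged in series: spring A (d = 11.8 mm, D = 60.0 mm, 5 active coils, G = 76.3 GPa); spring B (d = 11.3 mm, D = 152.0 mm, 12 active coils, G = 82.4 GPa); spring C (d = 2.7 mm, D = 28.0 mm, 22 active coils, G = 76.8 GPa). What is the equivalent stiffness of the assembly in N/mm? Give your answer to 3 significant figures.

k_A = Gd⁴/(8D³N_a) = (76.3×10³)(11.8⁴)/(8·60.0³·5) = 171.21 N/mm
k_B = Gd⁴/(8D³N_a) = (82.4×10³)(11.3⁴)/(8·152.0³·12) = 3.9851 N/mm
k_C = Gd⁴/(8D³N_a) = (76.8×10³)(2.7⁴)/(8·28.0³·22) = 1.0564 N/mm
Series: 1/k_eq = 1/171.21 + 1/3.9851 + 1/1.0564 = 1.2034; k_eq = 0.83099 N/mm

0.831 N/mm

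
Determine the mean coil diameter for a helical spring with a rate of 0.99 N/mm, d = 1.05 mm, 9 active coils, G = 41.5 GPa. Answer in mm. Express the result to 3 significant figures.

D = (Gd⁴/(8N_a·k))^(1/3) = (41.5×10³·1.05⁴/(8·9·0.99))^(1/3)
  = (707.681)^(1/3) = 8.9114 mm

8.91 mm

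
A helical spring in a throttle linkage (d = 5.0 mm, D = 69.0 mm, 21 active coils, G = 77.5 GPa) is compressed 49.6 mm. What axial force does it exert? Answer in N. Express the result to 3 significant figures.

k = Gd⁴/(8D³N_a) = (77.5×10³)(5.0⁴)/(8·69.0³·21) = 0.87766 N/mm
F = k·δ = 0.87766 × 49.6 = 43.532 N

43.5 N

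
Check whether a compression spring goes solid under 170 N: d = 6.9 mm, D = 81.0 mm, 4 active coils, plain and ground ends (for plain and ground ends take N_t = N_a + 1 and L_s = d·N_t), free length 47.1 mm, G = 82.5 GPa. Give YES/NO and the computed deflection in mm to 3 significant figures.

YES, δ = 15.5 mm

k = Gd⁴/(8D³N_a) = (82.5×10³)(6.9⁴)/(8·81.0³·4) = 10.996 N/mm
N_t = 5; L_s = 6.9·5 = 34.5 mm; δ_solid = L₀ − L_s = 47.1 − 34.5 = 12.6 mm
δ = F/k = 170/10.996 = 15.46 mm
δ ≥ δ_solid → spring goes solid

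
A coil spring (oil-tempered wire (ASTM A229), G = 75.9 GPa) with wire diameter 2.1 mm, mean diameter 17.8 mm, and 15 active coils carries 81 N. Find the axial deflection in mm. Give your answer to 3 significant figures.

k = Gd⁴/(8D³N_a) = (75.9×10³)(2.1⁴)/(8·17.8³·15) = 2.1811 N/mm
δ = F/k = 81 / 2.1811 = 37.137 mm

37.1 mm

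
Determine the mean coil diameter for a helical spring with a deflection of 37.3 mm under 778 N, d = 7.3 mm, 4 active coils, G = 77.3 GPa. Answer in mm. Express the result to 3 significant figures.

69.0 mm

Required rate k = F/δ = 778/37.3 = 20.858 N/mm
D = (Gd⁴/(8N_a·k))^(1/3) = (77.3×10³·7.3⁴/(8·4·20.858))^(1/3)
  = (328890)^(1/3) = 69.0266 mm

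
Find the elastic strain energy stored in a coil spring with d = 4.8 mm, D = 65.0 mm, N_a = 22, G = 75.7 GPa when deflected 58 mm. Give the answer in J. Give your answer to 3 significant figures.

k = Gd⁴/(8D³N_a) = (75.7×10³)(4.8⁴)/(8·65.0³·22) = 0.8314 N/mm
U = ½kδ² = 0.5 × 0.8314 × 58² = 1398.4 N·mm = 1.3984 J

1.40 J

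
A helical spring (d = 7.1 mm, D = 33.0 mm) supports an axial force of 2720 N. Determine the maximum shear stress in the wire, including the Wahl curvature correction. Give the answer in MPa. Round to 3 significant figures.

Spring index C = D/d = 33.0/7.1 = 4.6479
K_W = (4C−1)/(4C−4) + 0.615/C = 17.592/14.592 + 0.1323 = 1.3379
τ₀ = 8FD/(πd³) = 8·2720·33.0/(π·7.1³) = 718080/1124.4 = 638.63 MPa
τ_max = K·τ₀ = 1.3379 × 638.63 = 854.43 MPa

854 MPa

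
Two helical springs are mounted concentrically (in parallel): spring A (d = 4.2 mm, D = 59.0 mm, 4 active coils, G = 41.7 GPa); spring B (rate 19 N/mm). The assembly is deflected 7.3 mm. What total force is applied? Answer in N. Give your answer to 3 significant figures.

153 N

k_A = Gd⁴/(8D³N_a) = (41.7×10³)(4.2⁴)/(8·59.0³·4) = 1.9744 N/mm
Parallel: k_eq = 1.9744 + 19 = 20.974 N/mm
F = k_eq·δ = 20.974·7.3 = 153.11 N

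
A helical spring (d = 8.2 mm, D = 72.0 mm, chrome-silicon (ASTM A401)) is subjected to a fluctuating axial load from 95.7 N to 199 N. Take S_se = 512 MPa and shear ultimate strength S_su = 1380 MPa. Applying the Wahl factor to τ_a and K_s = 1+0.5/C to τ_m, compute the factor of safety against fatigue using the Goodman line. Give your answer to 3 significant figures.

C = D/d = 72.0/8.2 = 8.7805; K_W = (4C−1)/(4C−4)+0.615/C = 1.1664; K_s = 1+0.5/C = 1.0569
F_a = (F_max−F_min)/2 = 51.65 N; F_m = (F_max+F_min)/2 = 147.35 N
τ_a = K_W·8F_aD/(πd³) = 1.1664 × 17.175 = 20.034 MPa
τ_m = K_s·8F_mD/(πd³) = 1.0569 × 48.998 = 51.789 MPa
Goodman: 1/n_f = τ_a/S_se + τ_m/S_su = 20.034/512 + 51.789/1380 = 0.03913 + 0.03753 = 0.076656
n_f = 1/0.076656 = 13.05

13.0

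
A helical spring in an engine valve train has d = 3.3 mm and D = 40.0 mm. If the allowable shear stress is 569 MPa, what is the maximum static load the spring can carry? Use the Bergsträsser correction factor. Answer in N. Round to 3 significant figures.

C = D/d = 40.0/3.3 = 12.1212
K_B = (4C+2)/(4C−3) = 50.485/45.485 = 1.1099
τ_max = K·8FD/(πd³) → F_max = τ_allow·πd³/(8DK)
F_max = 569·π·3.3³/(8·40.0·1.1099) = 64240/355.18 = 180.87 N

181 N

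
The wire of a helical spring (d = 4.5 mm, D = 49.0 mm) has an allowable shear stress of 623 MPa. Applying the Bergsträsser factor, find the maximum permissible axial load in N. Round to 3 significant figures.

405 N

C = D/d = 49.0/4.5 = 10.8889
K_B = (4C+2)/(4C−3) = 45.556/40.556 = 1.1233
τ_max = K·8FD/(πd³) → F_max = τ_allow·πd³/(8DK)
F_max = 623·π·4.5³/(8·49.0·1.1233) = 1.7835e+05/440.33 = 405.04 N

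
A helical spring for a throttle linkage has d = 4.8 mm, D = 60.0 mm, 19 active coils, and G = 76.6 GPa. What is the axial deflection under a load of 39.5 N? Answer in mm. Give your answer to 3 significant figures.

31.9 mm

k = Gd⁴/(8D³N_a) = (76.6×10³)(4.8⁴)/(8·60.0³·19) = 1.2385 N/mm
δ = F/k = 39.5 / 1.2385 = 31.893 mm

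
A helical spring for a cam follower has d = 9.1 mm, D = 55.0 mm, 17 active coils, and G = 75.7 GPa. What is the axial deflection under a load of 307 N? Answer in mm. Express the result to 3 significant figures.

13.4 mm

k = Gd⁴/(8D³N_a) = (75.7×10³)(9.1⁴)/(8·55.0³·17) = 22.942 N/mm
δ = F/k = 307 / 22.942 = 13.381 mm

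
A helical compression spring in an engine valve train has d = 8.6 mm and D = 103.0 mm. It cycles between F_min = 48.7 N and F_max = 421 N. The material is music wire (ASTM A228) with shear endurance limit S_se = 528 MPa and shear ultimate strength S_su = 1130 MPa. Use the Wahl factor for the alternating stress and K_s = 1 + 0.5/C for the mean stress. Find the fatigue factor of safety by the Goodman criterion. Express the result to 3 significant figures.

3.97

C = D/d = 103.0/8.6 = 11.9767; K_W = (4C−1)/(4C−4)+0.615/C = 1.1197; K_s = 1+0.5/C = 1.0417
F_a = (F_max−F_min)/2 = 186.15 N; F_m = (F_max+F_min)/2 = 234.85 N
τ_a = K_W·8F_aD/(πd³) = 1.1197 × 76.762 = 85.948 MPa
τ_m = K_s·8F_mD/(πd³) = 1.0417 × 96.844 = 100.89 MPa
Goodman: 1/n_f = τ_a/S_se + τ_m/S_su = 85.948/528 + 100.89/1130 = 0.16278 + 0.08928 = 0.25206
n_f = 1/0.25206 = 3.967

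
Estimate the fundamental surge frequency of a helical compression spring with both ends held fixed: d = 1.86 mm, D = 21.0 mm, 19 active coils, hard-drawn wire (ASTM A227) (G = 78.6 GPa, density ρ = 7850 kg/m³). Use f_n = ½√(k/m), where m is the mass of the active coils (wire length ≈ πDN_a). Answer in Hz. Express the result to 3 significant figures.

k = Gd⁴/(8D³N_a) = (78.6×10³)(1.86⁴)/(8·21.0³·19) = 0.6683 N/mm = 668.3 N/m
Wire length L = πDN_a = π·21.0·19 = 1253.5 mm
m = ρ·(πd²/4)·L = 7850 × 2.7172×10⁻⁶ m² × 1.2535 m = 0.026737 kg
f_n = ½√(k/m) = 0.5·√(668.3/0.026737) = 0.5·√(24996) = 79.05 Hz

79.1 Hz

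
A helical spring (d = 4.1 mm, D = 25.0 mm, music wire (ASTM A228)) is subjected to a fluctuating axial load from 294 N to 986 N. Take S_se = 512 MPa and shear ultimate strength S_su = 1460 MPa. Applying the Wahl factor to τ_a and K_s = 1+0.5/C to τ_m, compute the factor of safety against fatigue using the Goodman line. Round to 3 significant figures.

C = D/d = 25.0/4.1 = 6.0976; K_W = (4C−1)/(4C−4)+0.615/C = 1.2480; K_s = 1+0.5/C = 1.0820
F_a = (F_max−F_min)/2 = 346 N; F_m = (F_max+F_min)/2 = 640 N
τ_a = K_W·8F_aD/(πd³) = 1.2480 × 319.6 = 398.86 MPa
τ_m = K_s·8F_mD/(πd³) = 1.0820 × 591.16 = 639.64 MPa
Goodman: 1/n_f = τ_a/S_se + τ_m/S_su = 398.86/512 + 639.64/1460 = 0.77901 + 0.43811 = 1.2171
n_f = 1/1.2171 = 0.8216

0.822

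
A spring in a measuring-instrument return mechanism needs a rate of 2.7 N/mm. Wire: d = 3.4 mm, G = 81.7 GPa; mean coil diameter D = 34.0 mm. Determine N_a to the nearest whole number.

13

N_a = Gd⁴/(8D³k) = (81.7×10³ × 3.4⁴)/(8 × 34.0³ × 2.7)
    = 1.09179e+07 / 848966 = 12.86 → 13 coils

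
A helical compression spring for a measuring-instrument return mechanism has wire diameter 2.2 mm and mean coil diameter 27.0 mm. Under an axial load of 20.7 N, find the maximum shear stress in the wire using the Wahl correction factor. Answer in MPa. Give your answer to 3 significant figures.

149 MPa

Spring index C = D/d = 27.0/2.2 = 12.2727
K_W = (4C−1)/(4C−4) + 0.615/C = 48.091/45.091 + 0.0501 = 1.1166
τ₀ = 8FD/(πd³) = 8·20.7·27.0/(π·2.2³) = 4471.2/33.452 = 133.66 MPa
τ_max = K·τ₀ = 1.1166 × 133.66 = 149.25 MPa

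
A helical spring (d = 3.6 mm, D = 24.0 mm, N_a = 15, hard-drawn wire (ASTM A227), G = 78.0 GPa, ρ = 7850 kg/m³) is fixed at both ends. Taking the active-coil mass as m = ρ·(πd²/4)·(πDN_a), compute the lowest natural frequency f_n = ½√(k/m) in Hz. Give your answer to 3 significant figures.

148 Hz

k = Gd⁴/(8D³N_a) = (78.0×10³)(3.6⁴)/(8·24.0³·15) = 7.8975 N/mm = 7897.5 N/m
Wire length L = πDN_a = π·24.0·15 = 1131 mm
m = ρ·(πd²/4)·L = 7850 × 10.179×10⁻⁶ m² × 1.131 m = 0.090368 kg
f_n = ½√(k/m) = 0.5·√(7897.5/0.090368) = 0.5·√(87392) = 147.81 Hz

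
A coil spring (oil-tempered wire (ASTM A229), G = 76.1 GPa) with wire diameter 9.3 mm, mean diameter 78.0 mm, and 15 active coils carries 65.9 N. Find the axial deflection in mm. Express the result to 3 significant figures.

6.59 mm

k = Gd⁴/(8D³N_a) = (76.1×10³)(9.3⁴)/(8·78.0³·15) = 9.9966 N/mm
δ = F/k = 65.9 / 9.9966 = 6.5923 mm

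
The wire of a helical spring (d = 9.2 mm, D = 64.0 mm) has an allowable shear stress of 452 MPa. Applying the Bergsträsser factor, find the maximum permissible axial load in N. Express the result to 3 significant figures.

C = D/d = 64.0/9.2 = 6.9565
K_B = (4C+2)/(4C−3) = 29.826/24.826 = 1.2014
τ_max = K·8FD/(πd³) → F_max = τ_allow·πd³/(8DK)
F_max = 452·π·9.2³/(8·64.0·1.2014) = 1.1057e+06/615.12 = 1797.6 N

1800 N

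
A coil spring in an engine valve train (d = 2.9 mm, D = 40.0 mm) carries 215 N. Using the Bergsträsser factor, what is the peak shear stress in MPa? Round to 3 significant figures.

Spring index C = D/d = 40.0/2.9 = 13.7931
K_B = (4C+2)/(4C−3) = 57.172/52.172 = 1.0958
τ₀ = 8FD/(πd³) = 8·215·40.0/(π·2.9³) = 68800/76.62 = 897.93 MPa
τ_max = K·τ₀ = 1.0958 × 897.93 = 983.99 MPa

984 MPa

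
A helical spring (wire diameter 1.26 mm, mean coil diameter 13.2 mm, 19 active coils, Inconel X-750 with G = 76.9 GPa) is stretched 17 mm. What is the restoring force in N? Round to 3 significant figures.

9.43 N

k = Gd⁴/(8D³N_a) = (76.9×10³)(1.26⁴)/(8·13.2³·19) = 0.55443 N/mm
F = k·δ = 0.55443 × 17 = 9.4252 N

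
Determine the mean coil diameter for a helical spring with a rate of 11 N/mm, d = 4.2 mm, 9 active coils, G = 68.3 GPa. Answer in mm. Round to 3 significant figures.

29.9 mm

D = (Gd⁴/(8N_a·k))^(1/3) = (68.3×10³·4.2⁴/(8·9·11))^(1/3)
  = (26834.4)^(1/3) = 29.9386 mm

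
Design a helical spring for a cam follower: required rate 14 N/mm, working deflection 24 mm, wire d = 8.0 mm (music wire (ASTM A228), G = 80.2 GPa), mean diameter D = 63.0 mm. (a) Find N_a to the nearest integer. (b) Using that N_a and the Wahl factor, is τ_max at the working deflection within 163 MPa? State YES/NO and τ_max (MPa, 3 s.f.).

N_a = Gd⁴/(8D³k) = (80.2×10³)(8.0⁴)/(8·63.0³·14) = 11.73 → N_a = 12
Actual rate k = Gd⁴/(8D³·12) = 13.685 N/mm
Working load F = kδ = 13.685·24 = 328.44 N
C = 63.0/8.0 = 7.8750; K_W = (4C−1)/(4C−4)+0.615/C = 1.1872
τ_max = K_W·8FD/(πd³) = 1.1872·102.91 = 122.17 MPa
τ_max ≤ 163 MPa → acceptable

(a) 12 coils; (b) YES, τ_max = 122 MPa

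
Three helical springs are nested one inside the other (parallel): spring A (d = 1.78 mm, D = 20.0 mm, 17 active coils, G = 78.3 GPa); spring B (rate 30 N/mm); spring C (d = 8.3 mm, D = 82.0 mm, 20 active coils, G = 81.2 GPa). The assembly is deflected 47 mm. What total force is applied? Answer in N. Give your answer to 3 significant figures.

k_A = Gd⁴/(8D³N_a) = (78.3×10³)(1.78⁴)/(8·20.0³·17) = 0.72246 N/mm
k_C = Gd⁴/(8D³N_a) = (81.2×10³)(8.3⁴)/(8·82.0³·20) = 4.3682 N/mm
Parallel: k_eq = 0.72246 + 30 + 4.3682 = 35.091 N/mm
F = k_eq·δ = 35.091·47 = 1649.3 N

1650 N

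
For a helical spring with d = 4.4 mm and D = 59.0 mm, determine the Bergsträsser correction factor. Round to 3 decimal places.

C = D/d = 59.0/4.4 = 13.4091
K_B = (4C+2)/(4C−3) = 55.636/50.636 = 1.0987

1.099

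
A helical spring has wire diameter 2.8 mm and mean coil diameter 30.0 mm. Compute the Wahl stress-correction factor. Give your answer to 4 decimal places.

C = D/d = 30.0/2.8 = 10.7143
K_W = (4C−1)/(4C−4) + 0.615/C = 41.857/38.857 + 0.0574 = 1.1346

1.1346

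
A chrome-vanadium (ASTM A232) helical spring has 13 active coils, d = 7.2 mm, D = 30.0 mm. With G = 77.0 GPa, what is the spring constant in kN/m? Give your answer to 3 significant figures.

73.7 kN/m

k = Gd⁴/(8D³N_a) = (77.0×10³ × 7.2⁴) / (8 × 30.0³ × 13)
  = 2.06929e+08 / 2.808e+06 = 73.693 N/mm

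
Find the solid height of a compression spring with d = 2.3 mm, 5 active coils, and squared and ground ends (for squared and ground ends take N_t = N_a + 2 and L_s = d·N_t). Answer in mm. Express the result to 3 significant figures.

16.1 mm

squared and ground ends: N_t = N_a + 2 = 5 + 2 = 7
L_s = d·N_t = 2.3 × 7 = 16.1 mm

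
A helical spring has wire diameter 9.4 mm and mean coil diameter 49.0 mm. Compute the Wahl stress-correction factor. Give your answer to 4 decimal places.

C = D/d = 49.0/9.4 = 5.2128
K_W = (4C−1)/(4C−4) + 0.615/C = 19.851/16.851 + 0.1180 = 1.2960

1.2960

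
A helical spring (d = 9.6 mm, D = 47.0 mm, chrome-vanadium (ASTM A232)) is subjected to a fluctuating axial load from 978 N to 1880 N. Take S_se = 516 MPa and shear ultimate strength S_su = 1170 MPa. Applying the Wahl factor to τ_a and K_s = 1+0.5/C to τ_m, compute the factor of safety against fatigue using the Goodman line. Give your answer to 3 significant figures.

2.96

C = D/d = 47.0/9.6 = 4.8958; K_W = (4C−1)/(4C−4)+0.615/C = 1.3181; K_s = 1+0.5/C = 1.1021
F_a = (F_max−F_min)/2 = 451 N; F_m = (F_max+F_min)/2 = 1429 N
τ_a = K_W·8F_aD/(πd³) = 1.3181 × 61.01 = 80.419 MPa
τ_m = K_s·8F_mD/(πd³) = 1.1021 × 193.31 = 213.05 MPa
Goodman: 1/n_f = τ_a/S_se + τ_m/S_su = 80.419/516 + 213.05/1170 = 0.15585 + 0.18210 = 0.33795
n_f = 1/0.33795 = 2.959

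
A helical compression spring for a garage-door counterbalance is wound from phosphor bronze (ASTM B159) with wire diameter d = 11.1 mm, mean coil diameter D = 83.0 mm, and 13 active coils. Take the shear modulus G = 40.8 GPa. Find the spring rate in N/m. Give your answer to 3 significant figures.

10400 N/m

k = Gd⁴/(8D³N_a) = (40.8×10³ × 11.1⁴) / (8 × 83.0³ × 13)
  = 6.19373e+08 / 5.94658e+07 = 10.416 N/mm = 10416 N/m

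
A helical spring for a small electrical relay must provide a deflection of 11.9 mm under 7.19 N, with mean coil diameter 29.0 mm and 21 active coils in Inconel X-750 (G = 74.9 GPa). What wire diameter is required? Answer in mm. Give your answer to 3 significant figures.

Required rate k = F/δ = 7.19/11.9 = 0.6042 N/mm
d = (8D³N_a·k / G)^(1/4) = (8·29.0³·21·0.6042 / (74.9×10³))^0.25
  = (33.052)^0.25 = 2.3977 mm

2.40 mm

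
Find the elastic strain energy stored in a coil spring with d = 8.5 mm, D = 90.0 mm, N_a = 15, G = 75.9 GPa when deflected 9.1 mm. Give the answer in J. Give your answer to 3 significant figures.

0.188 J

k = Gd⁴/(8D³N_a) = (75.9×10³)(8.5⁴)/(8·90.0³·15) = 4.5291 N/mm
U = ½kδ² = 0.5 × 4.5291 × 9.1² = 187.53 N·mm = 0.18753 J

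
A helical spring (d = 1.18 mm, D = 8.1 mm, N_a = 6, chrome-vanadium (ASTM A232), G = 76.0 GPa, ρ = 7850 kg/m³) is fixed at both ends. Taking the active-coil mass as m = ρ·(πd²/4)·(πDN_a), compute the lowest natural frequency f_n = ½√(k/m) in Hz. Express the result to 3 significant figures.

k = Gd⁴/(8D³N_a) = (76.0×10³)(1.18⁴)/(8·8.1³·6) = 5.7762 N/mm = 5776.2 N/m
Wire length L = πDN_a = π·8.1·6 = 152.68 mm
m = ρ·(πd²/4)·L = 7850 × 1.0936×10⁻⁶ m² × 0.15268 m = 0.0013107 kg
f_n = ½√(k/m) = 0.5·√(5776.2/0.0013107) = 0.5·√(4.4069e+06) = 1049.6 Hz

1050 Hz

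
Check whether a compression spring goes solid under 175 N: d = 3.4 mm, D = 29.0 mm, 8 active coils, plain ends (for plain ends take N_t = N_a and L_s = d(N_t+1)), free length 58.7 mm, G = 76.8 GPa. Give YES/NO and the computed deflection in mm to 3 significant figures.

k = Gd⁴/(8D³N_a) = (76.8×10³)(3.4⁴)/(8·29.0³·8) = 6.5751 N/mm
N_t = 8; L_s = 3.4·9 = 30.6 mm; δ_solid = L₀ − L_s = 58.7 − 30.6 = 28.1 mm
δ = F/k = 175/6.5751 = 26.616 mm
δ < δ_solid → spring does not go solid

NO, δ = 26.6 mm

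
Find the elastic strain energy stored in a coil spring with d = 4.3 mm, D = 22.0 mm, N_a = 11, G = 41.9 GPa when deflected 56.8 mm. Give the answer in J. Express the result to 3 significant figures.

24.7 J

k = Gd⁴/(8D³N_a) = (41.9×10³)(4.3⁴)/(8·22.0³·11) = 15.288 N/mm
U = ½kδ² = 0.5 × 15.288 × 56.8² = 24661 N·mm = 24.661 J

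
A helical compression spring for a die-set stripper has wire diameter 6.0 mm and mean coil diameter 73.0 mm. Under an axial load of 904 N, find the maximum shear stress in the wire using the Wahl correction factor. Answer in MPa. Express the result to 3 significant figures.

Spring index C = D/d = 73.0/6.0 = 12.1667
K_W = (4C−1)/(4C−4) + 0.615/C = 47.667/44.667 + 0.0505 = 1.1177
τ₀ = 8FD/(πd³) = 8·904·73.0/(π·6.0³) = 527936/678.58 = 778 MPa
τ_max = K·τ₀ = 1.1177 × 778 = 869.58 MPa

870 MPa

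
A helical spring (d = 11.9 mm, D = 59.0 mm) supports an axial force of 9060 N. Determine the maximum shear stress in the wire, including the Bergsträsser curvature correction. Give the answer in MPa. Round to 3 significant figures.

Spring index C = D/d = 59.0/11.9 = 4.9580
K_B = (4C+2)/(4C−3) = 21.832/16.832 = 1.2971
τ₀ = 8FD/(πd³) = 8·9060·59.0/(π·11.9³) = 4.27632e+06/5294.1 = 807.75 MPa
τ_max = K·τ₀ = 1.2971 × 807.75 = 1047.7 MPa

1050 MPa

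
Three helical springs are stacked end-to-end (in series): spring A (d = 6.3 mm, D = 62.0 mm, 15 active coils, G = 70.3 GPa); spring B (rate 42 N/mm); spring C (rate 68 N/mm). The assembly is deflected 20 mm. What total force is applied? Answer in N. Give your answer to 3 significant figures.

67.4 N

k_A = Gd⁴/(8D³N_a) = (70.3×10³)(6.3⁴)/(8·62.0³·15) = 3.8722 N/mm
Series: 1/k_eq = 1/3.8722 + 1/42 + 1/68 = 0.29676; k_eq = 3.3697 N/mm
F = k_eq·δ = 3.3697·20 = 67.394 N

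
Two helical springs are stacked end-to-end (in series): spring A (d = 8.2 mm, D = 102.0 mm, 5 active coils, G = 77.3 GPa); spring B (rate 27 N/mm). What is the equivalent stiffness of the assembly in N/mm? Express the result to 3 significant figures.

k_A = Gd⁴/(8D³N_a) = (77.3×10³)(8.2⁴)/(8·102.0³·5) = 8.2333 N/mm
Series: 1/k_eq = 1/8.2333 + 1/27 = 0.15849; k_eq = 6.3094 N/mm

6.31 N/mm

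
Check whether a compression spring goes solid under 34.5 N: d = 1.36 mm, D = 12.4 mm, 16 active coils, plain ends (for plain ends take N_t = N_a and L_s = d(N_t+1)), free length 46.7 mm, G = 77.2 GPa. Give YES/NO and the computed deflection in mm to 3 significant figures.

k = Gd⁴/(8D³N_a) = (77.2×10³)(1.36⁴)/(8·12.4³·16) = 1.0822 N/mm
N_t = 16; L_s = 1.36·17 = 23.12 mm; δ_solid = L₀ − L_s = 46.7 − 23.12 = 23.58 mm
δ = F/k = 34.5/1.0822 = 31.88 mm
δ ≥ δ_solid → spring goes solid

YES, δ = 31.9 mm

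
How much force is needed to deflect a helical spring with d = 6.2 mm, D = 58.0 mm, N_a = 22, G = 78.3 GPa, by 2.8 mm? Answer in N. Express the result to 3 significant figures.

k = Gd⁴/(8D³N_a) = (78.3×10³)(6.2⁴)/(8·58.0³·22) = 3.3692 N/mm
F = k·δ = 3.3692 × 2.8 = 9.4339 N

9.43 N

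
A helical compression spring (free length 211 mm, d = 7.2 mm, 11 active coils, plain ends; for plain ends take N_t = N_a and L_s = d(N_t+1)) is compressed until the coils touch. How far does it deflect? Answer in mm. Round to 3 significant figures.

N_t = 11; L_s = 7.2·12 = 86.4 mm
δ_solid = L₀ − L_s = 211 − 86.4 = 124.6 mm

125 mm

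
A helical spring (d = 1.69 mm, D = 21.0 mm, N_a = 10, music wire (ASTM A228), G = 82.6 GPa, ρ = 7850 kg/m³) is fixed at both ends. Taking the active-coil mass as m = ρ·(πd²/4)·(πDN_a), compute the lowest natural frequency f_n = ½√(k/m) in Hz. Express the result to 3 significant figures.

140 Hz

k = Gd⁴/(8D³N_a) = (82.6×10³)(1.69⁴)/(8·21.0³·10) = 0.90945 N/mm = 909.45 N/m
Wire length L = πDN_a = π·21.0·10 = 659.73 mm
m = ρ·(πd²/4)·L = 7850 × 2.2432×10⁻⁶ m² × 0.65973 m = 0.011617 kg
f_n = ½√(k/m) = 0.5·√(909.45/0.011617) = 0.5·√(78285) = 139.9 Hz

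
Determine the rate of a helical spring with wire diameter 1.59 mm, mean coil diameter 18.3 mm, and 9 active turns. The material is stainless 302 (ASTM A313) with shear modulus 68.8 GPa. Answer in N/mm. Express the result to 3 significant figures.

k = Gd⁴/(8D³N_a) = (68.8×10³ × 1.59⁴) / (8 × 18.3³ × 9)
  = 439721 / 441251 = 0.99653 N/mm

0.997 N/mm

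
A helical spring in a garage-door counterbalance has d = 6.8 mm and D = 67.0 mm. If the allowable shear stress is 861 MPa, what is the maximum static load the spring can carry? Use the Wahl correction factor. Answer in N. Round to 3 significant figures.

1380 N

C = D/d = 67.0/6.8 = 9.8529
K_W = (4C−1)/(4C−4) + 0.615/C = 38.412/35.412 + 0.0624 = 1.1471
τ_max = K·8FD/(πd³) → F_max = τ_allow·πd³/(8DK)
F_max = 861·π·6.8³/(8·67.0·1.1471) = 8.5051e+05/614.86 = 1383.2 N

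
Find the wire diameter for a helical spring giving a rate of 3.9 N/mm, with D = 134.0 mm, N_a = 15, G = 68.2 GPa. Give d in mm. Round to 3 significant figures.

11.3 mm

d = (8D³N_a·k / G)^(1/4) = (8·134.0³·15·3.9 / (68.2×10³))^0.25
  = (16511)^0.25 = 11.3356 mm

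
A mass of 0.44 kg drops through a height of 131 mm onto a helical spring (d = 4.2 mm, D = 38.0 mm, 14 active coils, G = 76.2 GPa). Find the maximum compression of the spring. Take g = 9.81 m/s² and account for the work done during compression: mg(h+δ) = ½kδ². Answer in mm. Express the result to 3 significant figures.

k = Gd⁴/(8D³N_a) = (76.2×10³)(4.2⁴)/(8·38.0³·14) = 3.8582 N/mm
W = mg = 0.44 × 9.81 = 4.3164 N
½kδ² − Wδ − Wh = 0 → δ = (W + √(W² + 2kWh))/k
δ = (4.3164 + √(18.631 + 4363.21))/3.8582 = (4.3164 + 66.195)/3.8582 = 18.276 mm

18.3 mm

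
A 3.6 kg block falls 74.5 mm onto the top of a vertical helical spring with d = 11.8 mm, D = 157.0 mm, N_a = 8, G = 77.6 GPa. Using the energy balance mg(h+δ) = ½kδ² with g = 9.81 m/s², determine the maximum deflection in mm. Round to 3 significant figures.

35.8 mm

k = Gd⁴/(8D³N_a) = (77.6×10³)(11.8⁴)/(8·157.0³·8) = 6.0745 N/mm
W = mg = 3.6 × 9.81 = 35.316 N
½kδ² − Wδ − Wh = 0 → δ = (W + √(W² + 2kWh))/k
δ = (35.316 + √(1247.2 + 31964.6))/6.0745 = (35.316 + 182.24)/6.0745 = 35.815 mm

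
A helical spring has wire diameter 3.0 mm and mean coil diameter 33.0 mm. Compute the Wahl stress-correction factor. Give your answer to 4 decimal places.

1.1309

C = D/d = 33.0/3.0 = 11.0000
K_W = (4C−1)/(4C−4) + 0.615/C = 43.000/40.000 + 0.0559 = 1.1309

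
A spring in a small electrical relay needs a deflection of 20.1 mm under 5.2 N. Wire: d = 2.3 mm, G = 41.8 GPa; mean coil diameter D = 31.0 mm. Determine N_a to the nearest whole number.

19

Required rate k = F/δ = 5.2/20.1 = 0.25871 N/mm
N_a = Gd⁴/(8D³k) = (41.8×10³ × 2.3⁴)/(8 × 31.0³ × 0.25871)
    = 1.16974e+06 / 61657 = 18.97 → 19 coils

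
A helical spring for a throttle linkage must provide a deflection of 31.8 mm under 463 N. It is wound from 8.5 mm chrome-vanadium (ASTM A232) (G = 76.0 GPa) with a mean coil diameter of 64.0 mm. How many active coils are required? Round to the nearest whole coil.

13

Required rate k = F/δ = 463/31.8 = 14.56 N/mm
N_a = Gd⁴/(8D³k) = (76.0×10³ × 8.5⁴)/(8 × 64.0³ × 14.56)
    = 3.96725e+08 / 3.0534e+07 = 12.99 → 13 coils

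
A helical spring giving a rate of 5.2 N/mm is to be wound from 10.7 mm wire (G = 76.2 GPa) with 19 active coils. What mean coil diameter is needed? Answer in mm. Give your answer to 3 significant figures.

D = (Gd⁴/(8N_a·k))^(1/3) = (76.2×10³·10.7⁴/(8·19·5.2))^(1/3)
  = (1.2637e+06)^(1/3) = 108.1138 mm

108 mm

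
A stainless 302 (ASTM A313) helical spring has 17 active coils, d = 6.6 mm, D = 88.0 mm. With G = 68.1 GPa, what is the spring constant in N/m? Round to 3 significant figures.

1390 N/m

k = Gd⁴/(8D³N_a) = (68.1×10³ × 6.6⁴) / (8 × 88.0³ × 17)
  = 1.29218e+08 / 9.26802e+07 = 1.3942 N/mm = 1394.2 N/m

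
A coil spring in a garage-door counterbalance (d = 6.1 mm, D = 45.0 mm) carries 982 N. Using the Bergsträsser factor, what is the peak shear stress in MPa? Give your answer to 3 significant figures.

Spring index C = D/d = 45.0/6.1 = 7.3770
K_B = (4C+2)/(4C−3) = 31.508/26.508 = 1.1886
τ₀ = 8FD/(πd³) = 8·982·45.0/(π·6.1³) = 353520/713.08 = 495.76 MPa
τ_max = K·τ₀ = 1.1886 × 495.76 = 589.27 MPa

589 MPa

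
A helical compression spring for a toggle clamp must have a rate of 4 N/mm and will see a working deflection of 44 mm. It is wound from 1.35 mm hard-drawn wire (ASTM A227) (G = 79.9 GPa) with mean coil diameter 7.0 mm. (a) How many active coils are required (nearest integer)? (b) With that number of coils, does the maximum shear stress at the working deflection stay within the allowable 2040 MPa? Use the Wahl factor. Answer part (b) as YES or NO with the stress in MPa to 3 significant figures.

(a) 24 coils; (b) YES, τ_max = 1670 MPa

N_a = Gd⁴/(8D³k) = (79.9×10³)(1.35⁴)/(8·7.0³·4) = 24.18 → N_a = 24
Actual rate k = Gd⁴/(8D³·24) = 4.0298 N/mm
Working load F = kδ = 4.0298·44 = 177.31 N
C = 7.0/1.35 = 5.1852; K_W = (4C−1)/(4C−4)+0.615/C = 1.2978
τ_max = K_W·8FD/(πd³) = 1.2978·1284.6 = 1667.2 MPa
τ_max ≤ 2040 MPa → acceptable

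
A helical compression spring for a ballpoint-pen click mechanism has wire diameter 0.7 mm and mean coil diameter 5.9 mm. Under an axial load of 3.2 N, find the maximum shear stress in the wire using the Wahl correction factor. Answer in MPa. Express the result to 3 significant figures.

165 MPa

Spring index C = D/d = 5.9/0.7 = 8.4286
K_W = (4C−1)/(4C−4) + 0.615/C = 32.714/29.714 + 0.0730 = 1.1739
τ₀ = 8FD/(πd³) = 8·3.2·5.9/(π·0.7³) = 151.04/1.0776 = 140.17 MPa
τ_max = K·τ₀ = 1.1739 × 140.17 = 164.55 MPa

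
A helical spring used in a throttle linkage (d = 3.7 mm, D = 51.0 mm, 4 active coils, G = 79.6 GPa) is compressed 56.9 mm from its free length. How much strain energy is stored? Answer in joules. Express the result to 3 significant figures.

5.69 J

k = Gd⁴/(8D³N_a) = (79.6×10³)(3.7⁴)/(8·51.0³·4) = 3.5145 N/mm
U = ½kδ² = 0.5 × 3.5145 × 56.9² = 5689.2 N·mm = 5.6892 J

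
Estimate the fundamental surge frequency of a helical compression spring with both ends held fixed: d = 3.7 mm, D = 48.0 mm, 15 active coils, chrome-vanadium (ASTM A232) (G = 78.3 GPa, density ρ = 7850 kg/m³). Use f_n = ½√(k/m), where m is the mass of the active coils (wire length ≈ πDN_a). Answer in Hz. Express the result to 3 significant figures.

38.1 Hz

k = Gd⁴/(8D³N_a) = (78.3×10³)(3.7⁴)/(8·48.0³·15) = 1.1058 N/mm = 1105.8 N/m
Wire length L = πDN_a = π·48.0·15 = 2261.9 mm
m = ρ·(πd²/4)·L = 7850 × 10.752×10⁻⁶ m² × 2.2619 m = 0.19092 kg
f_n = ½√(k/m) = 0.5·√(1105.8/0.19092) = 0.5·√(5791.9) = 38.052 Hz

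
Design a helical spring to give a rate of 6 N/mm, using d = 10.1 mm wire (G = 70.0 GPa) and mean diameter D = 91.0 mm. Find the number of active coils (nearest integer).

20

N_a = Gd⁴/(8D³k) = (70.0×10³ × 10.1⁴)/(8 × 91.0³ × 6)
    = 7.28423e+08 / 3.61714e+07 = 20.14 → 20 coils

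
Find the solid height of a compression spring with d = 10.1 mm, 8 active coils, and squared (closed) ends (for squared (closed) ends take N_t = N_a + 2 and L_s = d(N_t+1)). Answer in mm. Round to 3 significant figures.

squared (closed) ends: N_t = N_a + 2 = 8 + 2 = 10
L_s = d·(N_t+1) = 10.1 × 11 = 111.1 mm

111 mm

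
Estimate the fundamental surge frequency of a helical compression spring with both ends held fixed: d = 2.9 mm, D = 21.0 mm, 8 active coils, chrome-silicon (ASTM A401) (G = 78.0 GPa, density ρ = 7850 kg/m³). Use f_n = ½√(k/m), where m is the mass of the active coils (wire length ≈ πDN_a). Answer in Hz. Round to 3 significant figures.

k = Gd⁴/(8D³N_a) = (78.0×10³)(2.9⁴)/(8·21.0³·8) = 9.3078 N/mm = 9307.8 N/m
Wire length L = πDN_a = π·21.0·8 = 527.79 mm
m = ρ·(πd²/4)·L = 7850 × 6.6052×10⁻⁶ m² × 0.52779 m = 0.027366 kg
f_n = ½√(k/m) = 0.5·√(9307.8/0.027366) = 0.5·√(3.4012e+05) = 291.6 Hz

292 Hz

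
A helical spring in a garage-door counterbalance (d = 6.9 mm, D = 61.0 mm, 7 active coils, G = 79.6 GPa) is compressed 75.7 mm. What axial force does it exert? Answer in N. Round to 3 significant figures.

1070 N

k = Gd⁴/(8D³N_a) = (79.6×10³)(6.9⁴)/(8·61.0³·7) = 14.195 N/mm
F = k·δ = 14.195 × 75.7 = 1074.6 N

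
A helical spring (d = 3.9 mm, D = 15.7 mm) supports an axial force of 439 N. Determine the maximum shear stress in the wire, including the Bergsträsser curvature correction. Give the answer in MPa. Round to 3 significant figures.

409 MPa

Spring index C = D/d = 15.7/3.9 = 4.0256
K_B = (4C+2)/(4C−3) = 18.103/13.103 = 1.3816
τ₀ = 8FD/(πd³) = 8·439·15.7/(π·3.9³) = 55138.4/186.36 = 295.88 MPa
τ_max = K·τ₀ = 1.3816 × 295.88 = 408.78 MPa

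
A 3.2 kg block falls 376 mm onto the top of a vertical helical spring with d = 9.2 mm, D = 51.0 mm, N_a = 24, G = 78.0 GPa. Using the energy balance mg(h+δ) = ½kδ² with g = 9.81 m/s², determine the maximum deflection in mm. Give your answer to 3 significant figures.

34.3 mm

k = Gd⁴/(8D³N_a) = (78.0×10³)(9.2⁴)/(8·51.0³·24) = 21.94 N/mm
W = mg = 3.2 × 9.81 = 31.392 N
½kδ² − Wδ − Wh = 0 → δ = (W + √(W² + 2kWh))/k
δ = (31.392 + √(985.46 + 517930))/21.94 = (31.392 + 720.36)/21.94 = 34.264 mm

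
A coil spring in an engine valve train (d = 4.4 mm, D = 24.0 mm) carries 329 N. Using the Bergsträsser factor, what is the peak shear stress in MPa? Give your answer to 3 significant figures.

Spring index C = D/d = 24.0/4.4 = 5.4545
K_B = (4C+2)/(4C−3) = 23.818/18.818 = 1.2657
τ₀ = 8FD/(πd³) = 8·329·24.0/(π·4.4³) = 63168/267.61 = 236.04 MPa
τ_max = K·τ₀ = 1.2657 × 236.04 = 298.76 MPa

299 MPa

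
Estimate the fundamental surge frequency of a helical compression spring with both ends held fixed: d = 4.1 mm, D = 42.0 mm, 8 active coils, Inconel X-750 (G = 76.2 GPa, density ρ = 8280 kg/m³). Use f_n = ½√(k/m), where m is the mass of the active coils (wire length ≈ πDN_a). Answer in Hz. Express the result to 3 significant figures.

99.2 Hz

k = Gd⁴/(8D³N_a) = (76.2×10³)(4.1⁴)/(8·42.0³·8) = 4.5411 N/mm = 4541.1 N/m
Wire length L = πDN_a = π·42.0·8 = 1055.6 mm
m = ρ·(πd²/4)·L = 8280 × 13.203×10⁻⁶ m² × 1.0556 m = 0.11539 kg
f_n = ½√(k/m) = 0.5·√(4541.1/0.11539) = 0.5·√(39354) = 99.189 Hz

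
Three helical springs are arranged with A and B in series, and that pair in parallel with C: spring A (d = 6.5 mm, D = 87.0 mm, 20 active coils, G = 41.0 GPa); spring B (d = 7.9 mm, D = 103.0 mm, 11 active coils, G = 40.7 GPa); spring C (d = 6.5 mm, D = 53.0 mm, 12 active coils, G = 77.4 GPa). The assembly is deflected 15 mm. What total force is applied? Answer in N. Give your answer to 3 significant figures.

k_A = Gd⁴/(8D³N_a) = (41.0×10³)(6.5⁴)/(8·87.0³·20) = 0.69464 N/mm
k_B = Gd⁴/(8D³N_a) = (40.7×10³)(7.9⁴)/(8·103.0³·11) = 1.6486 N/mm
k_C = Gd⁴/(8D³N_a) = (77.4×10³)(6.5⁴)/(8·53.0³·12) = 9.6671 N/mm
Springs A,B series: k_AB = 1/(1/0.69464+1/1.6486) = 0.48872 N/mm; parallel with C: k_eq = 0.48872+9.6671 = 10.156 N/mm
F = k_eq·δ = 10.156·15 = 152.34 N

152 N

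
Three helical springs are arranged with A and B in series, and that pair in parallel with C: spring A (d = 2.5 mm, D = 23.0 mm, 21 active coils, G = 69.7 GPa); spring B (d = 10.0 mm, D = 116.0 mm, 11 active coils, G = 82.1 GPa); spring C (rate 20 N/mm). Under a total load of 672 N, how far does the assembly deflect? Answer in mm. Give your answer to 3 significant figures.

k_A = Gd⁴/(8D³N_a) = (69.7×10³)(2.5⁴)/(8·23.0³·21) = 1.332 N/mm
k_B = Gd⁴/(8D³N_a) = (82.1×10³)(10.0⁴)/(8·116.0³·11) = 5.977 N/mm
Springs A,B series: k_AB = 1/(1/1.332+1/5.977) = 1.0892 N/mm; parallel with C: k_eq = 1.0892+20 = 21.089 N/mm
δ = F/k_eq = 672/21.089 = 31.865 mm

31.9 mm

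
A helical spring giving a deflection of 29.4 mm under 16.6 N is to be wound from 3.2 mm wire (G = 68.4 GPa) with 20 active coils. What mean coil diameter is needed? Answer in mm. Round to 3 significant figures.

43.0 mm

Required rate k = F/δ = 16.6/29.4 = 0.56463 N/mm
D = (Gd⁴/(8N_a·k))^(1/3) = (68.4×10³·3.2⁴/(8·20·0.56463))^(1/3)
  = (79391.7)^(1/3) = 42.9792 mm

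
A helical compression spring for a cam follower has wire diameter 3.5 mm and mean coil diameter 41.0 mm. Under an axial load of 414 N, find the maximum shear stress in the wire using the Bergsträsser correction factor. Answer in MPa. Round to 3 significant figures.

Spring index C = D/d = 41.0/3.5 = 11.7143
K_B = (4C+2)/(4C−3) = 48.857/43.857 = 1.1140
τ₀ = 8FD/(πd³) = 8·414·41.0/(π·3.5³) = 135792/134.7 = 1008.1 MPa
τ_max = K·τ₀ = 1.1140 × 1008.1 = 1123.1 MPa

1120 MPa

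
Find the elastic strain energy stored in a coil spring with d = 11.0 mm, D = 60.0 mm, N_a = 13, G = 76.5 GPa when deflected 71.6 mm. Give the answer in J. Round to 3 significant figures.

k = Gd⁴/(8D³N_a) = (76.5×10³)(11.0⁴)/(8·60.0³·13) = 49.859 N/mm
U = ½kδ² = 0.5 × 49.859 × 71.6² = 1.278e+05 N·mm = 127.8 J

128 J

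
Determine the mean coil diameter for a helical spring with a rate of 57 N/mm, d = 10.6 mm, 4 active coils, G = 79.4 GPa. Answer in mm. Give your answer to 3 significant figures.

81.9 mm

D = (Gd⁴/(8N_a·k))^(1/3) = (79.4×10³·10.6⁴/(8·4·57))^(1/3)
  = (549565)^(1/3) = 81.9105 mm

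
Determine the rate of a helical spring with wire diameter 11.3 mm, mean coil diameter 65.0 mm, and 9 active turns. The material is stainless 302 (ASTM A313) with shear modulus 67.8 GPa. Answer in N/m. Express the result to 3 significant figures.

k = Gd⁴/(8D³N_a) = (67.8×10³ × 11.3⁴) / (8 × 65.0³ × 9)
  = 1.10546e+09 / 1.9773e+07 = 55.908 N/mm = 55908 N/m

55900 N/m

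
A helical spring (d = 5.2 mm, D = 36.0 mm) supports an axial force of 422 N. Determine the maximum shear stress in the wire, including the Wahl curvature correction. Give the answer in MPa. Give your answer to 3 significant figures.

334 MPa

Spring index C = D/d = 36.0/5.2 = 6.9231
K_W = (4C−1)/(4C−4) + 0.615/C = 26.692/23.692 + 0.0888 = 1.2155
τ₀ = 8FD/(πd³) = 8·422·36.0/(π·5.2³) = 121536/441.73 = 275.13 MPa
τ_max = K·τ₀ = 1.2155 × 275.13 = 334.41 MPa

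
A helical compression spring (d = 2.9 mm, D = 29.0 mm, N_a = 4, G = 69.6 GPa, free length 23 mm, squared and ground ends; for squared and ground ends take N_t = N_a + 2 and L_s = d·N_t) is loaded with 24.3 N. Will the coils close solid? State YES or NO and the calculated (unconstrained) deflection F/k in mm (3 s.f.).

k = Gd⁴/(8D³N_a) = (69.6×10³)(2.9⁴)/(8·29.0³·4) = 6.3075 N/mm
N_t = 6; L_s = 2.9·6 = 17.4 mm; δ_solid = L₀ − L_s = 23 − 17.4 = 5.6 mm
δ = F/k = 24.3/6.3075 = 3.8526 mm
δ < δ_solid → spring does not go solid

NO, δ = 3.85 mm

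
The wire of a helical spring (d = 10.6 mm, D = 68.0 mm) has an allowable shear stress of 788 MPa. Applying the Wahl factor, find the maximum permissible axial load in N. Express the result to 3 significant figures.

4390 N

C = D/d = 68.0/10.6 = 6.4151
K_W = (4C−1)/(4C−4) + 0.615/C = 24.660/21.660 + 0.0959 = 1.2344
τ_max = K·8FD/(πd³) → F_max = τ_allow·πd³/(8DK)
F_max = 788·π·10.6³/(8·68.0·1.2344) = 2.9484e+06/671.5 = 4390.9 N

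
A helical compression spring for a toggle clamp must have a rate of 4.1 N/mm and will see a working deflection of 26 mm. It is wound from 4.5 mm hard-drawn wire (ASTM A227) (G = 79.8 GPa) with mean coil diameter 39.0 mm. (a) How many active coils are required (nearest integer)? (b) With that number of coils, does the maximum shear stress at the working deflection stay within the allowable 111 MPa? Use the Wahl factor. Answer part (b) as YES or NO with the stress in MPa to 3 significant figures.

N_a = Gd⁴/(8D³k) = (79.8×10³)(4.5⁴)/(8·39.0³·4.1) = 16.82 → N_a = 17
Actual rate k = Gd⁴/(8D³·17) = 4.0562 N/mm
Working load F = kδ = 4.0562·26 = 105.46 N
C = 39.0/4.5 = 8.6667; K_W = (4C−1)/(4C−4)+0.615/C = 1.1688
τ_max = K_W·8FD/(πd³) = 1.1688·114.94 = 134.34 MPa
τ_max > 111 MPa → exceeds allowable

(a) 17 coils; (b) NO, τ_max = 134 MPa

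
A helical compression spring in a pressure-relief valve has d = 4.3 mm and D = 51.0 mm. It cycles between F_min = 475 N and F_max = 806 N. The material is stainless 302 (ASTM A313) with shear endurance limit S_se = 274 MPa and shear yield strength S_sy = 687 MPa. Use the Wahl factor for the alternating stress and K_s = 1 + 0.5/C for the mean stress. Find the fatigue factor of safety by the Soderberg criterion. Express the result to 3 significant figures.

0.371

C = D/d = 51.0/4.3 = 11.8605; K_W = (4C−1)/(4C−4)+0.615/C = 1.1209; K_s = 1+0.5/C = 1.0422
F_a = (F_max−F_min)/2 = 165.5 N; F_m = (F_max+F_min)/2 = 640.5 N
τ_a = K_W·8F_aD/(πd³) = 1.1209 × 270.34 = 303.02 MPa
τ_m = K_s·8F_mD/(πd³) = 1.0422 × 1046.2 = 1090.3 MPa
Soderberg: 1/n_f = τ_a/S_se + τ_m/S_sy = 303.02/274 + 1090.3/687 = 1.10592 + 1.58709 = 2.693
n_f = 1/2.693 = 0.3713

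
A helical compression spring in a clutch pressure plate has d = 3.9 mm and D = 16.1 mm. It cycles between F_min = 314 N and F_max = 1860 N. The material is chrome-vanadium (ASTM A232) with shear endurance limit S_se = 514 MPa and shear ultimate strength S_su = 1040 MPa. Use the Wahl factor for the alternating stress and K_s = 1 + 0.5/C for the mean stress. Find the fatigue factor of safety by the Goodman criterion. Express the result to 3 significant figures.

0.444

C = D/d = 16.1/3.9 = 4.1282; K_W = (4C−1)/(4C−4)+0.615/C = 1.3887; K_s = 1+0.5/C = 1.1211
F_a = (F_max−F_min)/2 = 773 N; F_m = (F_max+F_min)/2 = 1087 N
τ_a = K_W·8F_aD/(πd³) = 1.3887 × 534.26 = 741.94 MPa
τ_m = K_s·8F_mD/(πd³) = 1.1211 × 751.28 = 842.27 MPa
Goodman: 1/n_f = τ_a/S_se + τ_m/S_su = 741.94/514 + 842.27/1040 = 1.44346 + 0.80988 = 2.2533
n_f = 1/2.2533 = 0.4438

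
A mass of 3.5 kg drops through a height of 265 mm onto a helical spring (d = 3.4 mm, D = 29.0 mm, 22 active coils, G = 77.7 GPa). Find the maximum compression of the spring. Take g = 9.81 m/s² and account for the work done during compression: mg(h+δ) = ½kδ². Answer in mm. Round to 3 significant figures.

102 mm

k = Gd⁴/(8D³N_a) = (77.7×10³)(3.4⁴)/(8·29.0³·22) = 2.419 N/mm
W = mg = 3.5 × 9.81 = 34.335 N
½kδ² − Wδ − Wh = 0 → δ = (W + √(W² + 2kWh))/k
δ = (34.335 + √(1178.9 + 44019.3))/2.419 = (34.335 + 212.6)/2.419 = 102.08 mm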